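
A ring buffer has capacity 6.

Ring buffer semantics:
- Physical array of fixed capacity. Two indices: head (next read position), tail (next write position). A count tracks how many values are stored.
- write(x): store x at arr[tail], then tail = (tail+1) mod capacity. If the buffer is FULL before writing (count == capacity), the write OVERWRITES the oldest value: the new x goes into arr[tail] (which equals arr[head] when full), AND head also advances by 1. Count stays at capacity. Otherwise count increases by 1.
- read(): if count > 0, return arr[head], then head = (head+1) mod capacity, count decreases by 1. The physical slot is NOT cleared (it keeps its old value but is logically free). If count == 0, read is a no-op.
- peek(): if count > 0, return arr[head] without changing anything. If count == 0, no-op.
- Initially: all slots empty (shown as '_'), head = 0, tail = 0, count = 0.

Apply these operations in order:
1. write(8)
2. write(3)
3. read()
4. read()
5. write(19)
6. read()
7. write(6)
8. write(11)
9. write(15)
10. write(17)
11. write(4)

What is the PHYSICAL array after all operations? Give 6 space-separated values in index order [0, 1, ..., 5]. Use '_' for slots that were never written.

Answer: 17 4 19 6 11 15

Derivation:
After op 1 (write(8)): arr=[8 _ _ _ _ _] head=0 tail=1 count=1
After op 2 (write(3)): arr=[8 3 _ _ _ _] head=0 tail=2 count=2
After op 3 (read()): arr=[8 3 _ _ _ _] head=1 tail=2 count=1
After op 4 (read()): arr=[8 3 _ _ _ _] head=2 tail=2 count=0
After op 5 (write(19)): arr=[8 3 19 _ _ _] head=2 tail=3 count=1
After op 6 (read()): arr=[8 3 19 _ _ _] head=3 tail=3 count=0
After op 7 (write(6)): arr=[8 3 19 6 _ _] head=3 tail=4 count=1
After op 8 (write(11)): arr=[8 3 19 6 11 _] head=3 tail=5 count=2
After op 9 (write(15)): arr=[8 3 19 6 11 15] head=3 tail=0 count=3
After op 10 (write(17)): arr=[17 3 19 6 11 15] head=3 tail=1 count=4
After op 11 (write(4)): arr=[17 4 19 6 11 15] head=3 tail=2 count=5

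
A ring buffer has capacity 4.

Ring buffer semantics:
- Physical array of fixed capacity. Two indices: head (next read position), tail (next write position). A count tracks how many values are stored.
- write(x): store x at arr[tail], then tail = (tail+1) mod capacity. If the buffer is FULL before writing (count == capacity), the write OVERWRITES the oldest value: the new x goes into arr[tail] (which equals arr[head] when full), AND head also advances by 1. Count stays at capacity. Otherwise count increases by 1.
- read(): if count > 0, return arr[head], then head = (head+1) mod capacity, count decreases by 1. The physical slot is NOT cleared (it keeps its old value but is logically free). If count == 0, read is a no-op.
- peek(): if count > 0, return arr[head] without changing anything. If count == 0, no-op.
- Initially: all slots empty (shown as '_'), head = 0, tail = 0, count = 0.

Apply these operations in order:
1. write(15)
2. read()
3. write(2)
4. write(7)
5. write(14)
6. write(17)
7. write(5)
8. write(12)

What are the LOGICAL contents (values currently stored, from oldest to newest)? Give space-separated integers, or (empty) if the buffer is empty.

After op 1 (write(15)): arr=[15 _ _ _] head=0 tail=1 count=1
After op 2 (read()): arr=[15 _ _ _] head=1 tail=1 count=0
After op 3 (write(2)): arr=[15 2 _ _] head=1 tail=2 count=1
After op 4 (write(7)): arr=[15 2 7 _] head=1 tail=3 count=2
After op 5 (write(14)): arr=[15 2 7 14] head=1 tail=0 count=3
After op 6 (write(17)): arr=[17 2 7 14] head=1 tail=1 count=4
After op 7 (write(5)): arr=[17 5 7 14] head=2 tail=2 count=4
After op 8 (write(12)): arr=[17 5 12 14] head=3 tail=3 count=4

Answer: 14 17 5 12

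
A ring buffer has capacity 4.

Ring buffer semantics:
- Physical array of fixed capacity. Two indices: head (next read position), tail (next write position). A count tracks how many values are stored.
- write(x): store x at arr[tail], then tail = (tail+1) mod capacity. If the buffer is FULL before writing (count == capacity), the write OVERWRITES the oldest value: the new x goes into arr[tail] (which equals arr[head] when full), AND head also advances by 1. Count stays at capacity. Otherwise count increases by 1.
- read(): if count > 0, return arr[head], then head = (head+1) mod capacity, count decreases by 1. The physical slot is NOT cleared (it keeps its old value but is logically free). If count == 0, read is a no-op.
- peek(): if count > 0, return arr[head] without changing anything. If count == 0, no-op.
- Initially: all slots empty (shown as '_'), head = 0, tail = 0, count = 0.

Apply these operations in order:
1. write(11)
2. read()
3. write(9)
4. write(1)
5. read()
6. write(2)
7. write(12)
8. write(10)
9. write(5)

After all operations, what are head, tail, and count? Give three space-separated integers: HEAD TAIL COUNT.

Answer: 3 3 4

Derivation:
After op 1 (write(11)): arr=[11 _ _ _] head=0 tail=1 count=1
After op 2 (read()): arr=[11 _ _ _] head=1 tail=1 count=0
After op 3 (write(9)): arr=[11 9 _ _] head=1 tail=2 count=1
After op 4 (write(1)): arr=[11 9 1 _] head=1 tail=3 count=2
After op 5 (read()): arr=[11 9 1 _] head=2 tail=3 count=1
After op 6 (write(2)): arr=[11 9 1 2] head=2 tail=0 count=2
After op 7 (write(12)): arr=[12 9 1 2] head=2 tail=1 count=3
After op 8 (write(10)): arr=[12 10 1 2] head=2 tail=2 count=4
After op 9 (write(5)): arr=[12 10 5 2] head=3 tail=3 count=4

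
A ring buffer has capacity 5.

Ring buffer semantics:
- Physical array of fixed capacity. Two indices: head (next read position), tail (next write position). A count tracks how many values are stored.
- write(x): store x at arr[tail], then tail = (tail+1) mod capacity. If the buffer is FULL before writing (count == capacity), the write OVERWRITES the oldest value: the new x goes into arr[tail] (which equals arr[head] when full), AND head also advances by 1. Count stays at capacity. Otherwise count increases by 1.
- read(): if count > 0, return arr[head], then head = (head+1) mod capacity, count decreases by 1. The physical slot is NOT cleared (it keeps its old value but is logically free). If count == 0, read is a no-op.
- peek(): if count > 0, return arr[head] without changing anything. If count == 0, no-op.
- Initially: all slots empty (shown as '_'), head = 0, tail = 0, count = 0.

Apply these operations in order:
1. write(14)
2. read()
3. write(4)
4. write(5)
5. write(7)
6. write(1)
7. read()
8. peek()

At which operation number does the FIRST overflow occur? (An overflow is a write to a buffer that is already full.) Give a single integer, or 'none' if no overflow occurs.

After op 1 (write(14)): arr=[14 _ _ _ _] head=0 tail=1 count=1
After op 2 (read()): arr=[14 _ _ _ _] head=1 tail=1 count=0
After op 3 (write(4)): arr=[14 4 _ _ _] head=1 tail=2 count=1
After op 4 (write(5)): arr=[14 4 5 _ _] head=1 tail=3 count=2
After op 5 (write(7)): arr=[14 4 5 7 _] head=1 tail=4 count=3
After op 6 (write(1)): arr=[14 4 5 7 1] head=1 tail=0 count=4
After op 7 (read()): arr=[14 4 5 7 1] head=2 tail=0 count=3
After op 8 (peek()): arr=[14 4 5 7 1] head=2 tail=0 count=3

Answer: none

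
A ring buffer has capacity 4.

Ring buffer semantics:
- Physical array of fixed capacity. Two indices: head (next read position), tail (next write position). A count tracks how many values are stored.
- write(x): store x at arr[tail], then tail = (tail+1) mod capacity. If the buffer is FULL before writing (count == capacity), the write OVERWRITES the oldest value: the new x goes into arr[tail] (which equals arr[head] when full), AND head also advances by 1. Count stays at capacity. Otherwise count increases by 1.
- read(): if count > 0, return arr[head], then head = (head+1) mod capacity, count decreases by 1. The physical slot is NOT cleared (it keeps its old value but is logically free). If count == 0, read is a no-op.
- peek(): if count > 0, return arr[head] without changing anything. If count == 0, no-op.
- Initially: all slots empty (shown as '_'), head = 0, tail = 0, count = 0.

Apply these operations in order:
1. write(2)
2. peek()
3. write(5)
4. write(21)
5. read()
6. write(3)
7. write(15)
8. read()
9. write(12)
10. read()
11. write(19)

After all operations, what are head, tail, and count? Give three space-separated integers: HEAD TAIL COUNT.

Answer: 3 3 4

Derivation:
After op 1 (write(2)): arr=[2 _ _ _] head=0 tail=1 count=1
After op 2 (peek()): arr=[2 _ _ _] head=0 tail=1 count=1
After op 3 (write(5)): arr=[2 5 _ _] head=0 tail=2 count=2
After op 4 (write(21)): arr=[2 5 21 _] head=0 tail=3 count=3
After op 5 (read()): arr=[2 5 21 _] head=1 tail=3 count=2
After op 6 (write(3)): arr=[2 5 21 3] head=1 tail=0 count=3
After op 7 (write(15)): arr=[15 5 21 3] head=1 tail=1 count=4
After op 8 (read()): arr=[15 5 21 3] head=2 tail=1 count=3
After op 9 (write(12)): arr=[15 12 21 3] head=2 tail=2 count=4
After op 10 (read()): arr=[15 12 21 3] head=3 tail=2 count=3
After op 11 (write(19)): arr=[15 12 19 3] head=3 tail=3 count=4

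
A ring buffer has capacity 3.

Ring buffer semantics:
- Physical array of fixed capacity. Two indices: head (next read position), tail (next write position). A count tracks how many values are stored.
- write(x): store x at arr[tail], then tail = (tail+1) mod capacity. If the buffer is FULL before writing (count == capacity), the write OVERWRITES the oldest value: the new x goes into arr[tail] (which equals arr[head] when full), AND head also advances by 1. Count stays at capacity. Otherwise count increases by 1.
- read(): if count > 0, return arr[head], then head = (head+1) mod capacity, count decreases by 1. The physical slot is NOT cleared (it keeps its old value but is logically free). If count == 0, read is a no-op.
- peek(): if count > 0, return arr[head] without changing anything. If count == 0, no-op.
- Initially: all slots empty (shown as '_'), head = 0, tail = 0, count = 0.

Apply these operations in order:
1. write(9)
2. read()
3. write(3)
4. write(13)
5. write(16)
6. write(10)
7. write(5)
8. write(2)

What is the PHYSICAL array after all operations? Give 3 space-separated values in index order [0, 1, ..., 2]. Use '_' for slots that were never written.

Answer: 2 10 5

Derivation:
After op 1 (write(9)): arr=[9 _ _] head=0 tail=1 count=1
After op 2 (read()): arr=[9 _ _] head=1 tail=1 count=0
After op 3 (write(3)): arr=[9 3 _] head=1 tail=2 count=1
After op 4 (write(13)): arr=[9 3 13] head=1 tail=0 count=2
After op 5 (write(16)): arr=[16 3 13] head=1 tail=1 count=3
After op 6 (write(10)): arr=[16 10 13] head=2 tail=2 count=3
After op 7 (write(5)): arr=[16 10 5] head=0 tail=0 count=3
After op 8 (write(2)): arr=[2 10 5] head=1 tail=1 count=3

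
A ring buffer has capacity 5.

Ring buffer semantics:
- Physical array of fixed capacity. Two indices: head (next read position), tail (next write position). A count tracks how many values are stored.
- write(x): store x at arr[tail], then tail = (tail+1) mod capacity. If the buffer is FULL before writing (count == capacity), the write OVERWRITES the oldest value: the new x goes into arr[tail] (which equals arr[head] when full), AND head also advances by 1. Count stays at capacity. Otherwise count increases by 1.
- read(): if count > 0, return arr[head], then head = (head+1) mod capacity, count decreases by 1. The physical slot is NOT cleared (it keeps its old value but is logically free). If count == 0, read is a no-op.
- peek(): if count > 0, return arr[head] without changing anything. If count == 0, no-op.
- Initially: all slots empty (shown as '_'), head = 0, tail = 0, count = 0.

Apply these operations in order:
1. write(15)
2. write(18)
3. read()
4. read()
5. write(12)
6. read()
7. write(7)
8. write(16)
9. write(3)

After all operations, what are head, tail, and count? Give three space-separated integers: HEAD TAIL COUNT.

Answer: 3 1 3

Derivation:
After op 1 (write(15)): arr=[15 _ _ _ _] head=0 tail=1 count=1
After op 2 (write(18)): arr=[15 18 _ _ _] head=0 tail=2 count=2
After op 3 (read()): arr=[15 18 _ _ _] head=1 tail=2 count=1
After op 4 (read()): arr=[15 18 _ _ _] head=2 tail=2 count=0
After op 5 (write(12)): arr=[15 18 12 _ _] head=2 tail=3 count=1
After op 6 (read()): arr=[15 18 12 _ _] head=3 tail=3 count=0
After op 7 (write(7)): arr=[15 18 12 7 _] head=3 tail=4 count=1
After op 8 (write(16)): arr=[15 18 12 7 16] head=3 tail=0 count=2
After op 9 (write(3)): arr=[3 18 12 7 16] head=3 tail=1 count=3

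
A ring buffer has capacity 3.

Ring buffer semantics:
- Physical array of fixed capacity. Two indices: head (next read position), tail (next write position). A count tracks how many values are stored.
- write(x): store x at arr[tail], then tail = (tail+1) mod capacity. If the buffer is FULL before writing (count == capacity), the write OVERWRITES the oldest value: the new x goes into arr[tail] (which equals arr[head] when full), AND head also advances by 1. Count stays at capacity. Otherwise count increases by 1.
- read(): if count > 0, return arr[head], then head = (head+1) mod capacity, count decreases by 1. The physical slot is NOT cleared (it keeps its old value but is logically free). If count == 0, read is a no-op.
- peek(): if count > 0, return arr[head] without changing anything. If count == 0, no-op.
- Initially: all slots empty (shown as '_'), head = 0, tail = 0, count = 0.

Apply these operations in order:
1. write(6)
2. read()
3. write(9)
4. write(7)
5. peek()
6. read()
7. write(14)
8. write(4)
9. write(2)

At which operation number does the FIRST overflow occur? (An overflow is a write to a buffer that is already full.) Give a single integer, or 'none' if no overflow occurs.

Answer: 9

Derivation:
After op 1 (write(6)): arr=[6 _ _] head=0 tail=1 count=1
After op 2 (read()): arr=[6 _ _] head=1 tail=1 count=0
After op 3 (write(9)): arr=[6 9 _] head=1 tail=2 count=1
After op 4 (write(7)): arr=[6 9 7] head=1 tail=0 count=2
After op 5 (peek()): arr=[6 9 7] head=1 tail=0 count=2
After op 6 (read()): arr=[6 9 7] head=2 tail=0 count=1
After op 7 (write(14)): arr=[14 9 7] head=2 tail=1 count=2
After op 8 (write(4)): arr=[14 4 7] head=2 tail=2 count=3
After op 9 (write(2)): arr=[14 4 2] head=0 tail=0 count=3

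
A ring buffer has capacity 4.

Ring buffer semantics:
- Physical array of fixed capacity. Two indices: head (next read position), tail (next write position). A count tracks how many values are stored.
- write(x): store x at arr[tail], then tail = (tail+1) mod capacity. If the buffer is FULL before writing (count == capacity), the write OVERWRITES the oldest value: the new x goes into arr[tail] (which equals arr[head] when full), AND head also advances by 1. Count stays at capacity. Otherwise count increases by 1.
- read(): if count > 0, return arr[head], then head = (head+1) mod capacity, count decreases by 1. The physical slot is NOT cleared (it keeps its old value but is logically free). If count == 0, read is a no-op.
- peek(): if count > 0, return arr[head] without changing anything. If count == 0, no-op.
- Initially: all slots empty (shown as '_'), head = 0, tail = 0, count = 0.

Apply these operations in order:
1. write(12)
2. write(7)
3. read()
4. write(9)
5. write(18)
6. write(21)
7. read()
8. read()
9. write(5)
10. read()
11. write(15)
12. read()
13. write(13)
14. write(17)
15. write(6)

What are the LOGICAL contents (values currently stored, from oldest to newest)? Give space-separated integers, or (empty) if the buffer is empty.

After op 1 (write(12)): arr=[12 _ _ _] head=0 tail=1 count=1
After op 2 (write(7)): arr=[12 7 _ _] head=0 tail=2 count=2
After op 3 (read()): arr=[12 7 _ _] head=1 tail=2 count=1
After op 4 (write(9)): arr=[12 7 9 _] head=1 tail=3 count=2
After op 5 (write(18)): arr=[12 7 9 18] head=1 tail=0 count=3
After op 6 (write(21)): arr=[21 7 9 18] head=1 tail=1 count=4
After op 7 (read()): arr=[21 7 9 18] head=2 tail=1 count=3
After op 8 (read()): arr=[21 7 9 18] head=3 tail=1 count=2
After op 9 (write(5)): arr=[21 5 9 18] head=3 tail=2 count=3
After op 10 (read()): arr=[21 5 9 18] head=0 tail=2 count=2
After op 11 (write(15)): arr=[21 5 15 18] head=0 tail=3 count=3
After op 12 (read()): arr=[21 5 15 18] head=1 tail=3 count=2
After op 13 (write(13)): arr=[21 5 15 13] head=1 tail=0 count=3
After op 14 (write(17)): arr=[17 5 15 13] head=1 tail=1 count=4
After op 15 (write(6)): arr=[17 6 15 13] head=2 tail=2 count=4

Answer: 15 13 17 6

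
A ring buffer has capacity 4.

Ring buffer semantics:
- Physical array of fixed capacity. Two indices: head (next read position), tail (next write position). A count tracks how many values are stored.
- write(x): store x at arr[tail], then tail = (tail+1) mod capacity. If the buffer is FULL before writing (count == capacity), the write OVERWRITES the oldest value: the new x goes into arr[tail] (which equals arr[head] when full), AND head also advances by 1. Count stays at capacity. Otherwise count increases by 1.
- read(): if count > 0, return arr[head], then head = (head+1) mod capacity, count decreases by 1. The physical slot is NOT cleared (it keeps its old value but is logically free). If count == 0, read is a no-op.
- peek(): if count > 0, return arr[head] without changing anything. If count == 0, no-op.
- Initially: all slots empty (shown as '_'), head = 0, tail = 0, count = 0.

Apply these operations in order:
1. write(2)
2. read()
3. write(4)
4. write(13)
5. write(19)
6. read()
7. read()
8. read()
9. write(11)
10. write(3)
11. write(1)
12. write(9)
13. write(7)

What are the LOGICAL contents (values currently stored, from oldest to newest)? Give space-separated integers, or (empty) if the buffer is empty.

After op 1 (write(2)): arr=[2 _ _ _] head=0 tail=1 count=1
After op 2 (read()): arr=[2 _ _ _] head=1 tail=1 count=0
After op 3 (write(4)): arr=[2 4 _ _] head=1 tail=2 count=1
After op 4 (write(13)): arr=[2 4 13 _] head=1 tail=3 count=2
After op 5 (write(19)): arr=[2 4 13 19] head=1 tail=0 count=3
After op 6 (read()): arr=[2 4 13 19] head=2 tail=0 count=2
After op 7 (read()): arr=[2 4 13 19] head=3 tail=0 count=1
After op 8 (read()): arr=[2 4 13 19] head=0 tail=0 count=0
After op 9 (write(11)): arr=[11 4 13 19] head=0 tail=1 count=1
After op 10 (write(3)): arr=[11 3 13 19] head=0 tail=2 count=2
After op 11 (write(1)): arr=[11 3 1 19] head=0 tail=3 count=3
After op 12 (write(9)): arr=[11 3 1 9] head=0 tail=0 count=4
After op 13 (write(7)): arr=[7 3 1 9] head=1 tail=1 count=4

Answer: 3 1 9 7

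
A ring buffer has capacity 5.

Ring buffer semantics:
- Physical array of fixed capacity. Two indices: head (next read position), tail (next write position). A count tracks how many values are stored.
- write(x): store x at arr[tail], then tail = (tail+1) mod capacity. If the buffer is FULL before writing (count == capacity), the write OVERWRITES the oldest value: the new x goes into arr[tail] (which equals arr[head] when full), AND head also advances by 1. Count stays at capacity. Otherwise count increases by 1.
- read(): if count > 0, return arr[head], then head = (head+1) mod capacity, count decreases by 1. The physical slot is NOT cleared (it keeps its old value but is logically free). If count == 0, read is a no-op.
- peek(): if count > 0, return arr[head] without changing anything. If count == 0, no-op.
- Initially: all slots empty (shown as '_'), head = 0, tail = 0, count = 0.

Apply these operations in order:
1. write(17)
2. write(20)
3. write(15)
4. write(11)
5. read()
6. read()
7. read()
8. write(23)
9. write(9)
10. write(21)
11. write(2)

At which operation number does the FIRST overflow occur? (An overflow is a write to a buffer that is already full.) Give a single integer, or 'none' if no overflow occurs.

After op 1 (write(17)): arr=[17 _ _ _ _] head=0 tail=1 count=1
After op 2 (write(20)): arr=[17 20 _ _ _] head=0 tail=2 count=2
After op 3 (write(15)): arr=[17 20 15 _ _] head=0 tail=3 count=3
After op 4 (write(11)): arr=[17 20 15 11 _] head=0 tail=4 count=4
After op 5 (read()): arr=[17 20 15 11 _] head=1 tail=4 count=3
After op 6 (read()): arr=[17 20 15 11 _] head=2 tail=4 count=2
After op 7 (read()): arr=[17 20 15 11 _] head=3 tail=4 count=1
After op 8 (write(23)): arr=[17 20 15 11 23] head=3 tail=0 count=2
After op 9 (write(9)): arr=[9 20 15 11 23] head=3 tail=1 count=3
After op 10 (write(21)): arr=[9 21 15 11 23] head=3 tail=2 count=4
After op 11 (write(2)): arr=[9 21 2 11 23] head=3 tail=3 count=5

Answer: none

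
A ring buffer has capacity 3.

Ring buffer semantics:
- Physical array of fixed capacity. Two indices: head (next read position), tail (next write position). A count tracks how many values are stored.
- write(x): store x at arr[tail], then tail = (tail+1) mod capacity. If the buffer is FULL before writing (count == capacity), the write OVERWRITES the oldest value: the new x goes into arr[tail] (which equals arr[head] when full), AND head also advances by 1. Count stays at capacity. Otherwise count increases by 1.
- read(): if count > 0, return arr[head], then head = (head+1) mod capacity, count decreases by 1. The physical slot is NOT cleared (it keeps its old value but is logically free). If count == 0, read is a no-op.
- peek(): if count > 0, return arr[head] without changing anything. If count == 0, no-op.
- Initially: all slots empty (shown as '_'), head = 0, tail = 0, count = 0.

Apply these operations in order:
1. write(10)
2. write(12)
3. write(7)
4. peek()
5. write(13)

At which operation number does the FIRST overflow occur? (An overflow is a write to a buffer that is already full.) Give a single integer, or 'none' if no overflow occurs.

Answer: 5

Derivation:
After op 1 (write(10)): arr=[10 _ _] head=0 tail=1 count=1
After op 2 (write(12)): arr=[10 12 _] head=0 tail=2 count=2
After op 3 (write(7)): arr=[10 12 7] head=0 tail=0 count=3
After op 4 (peek()): arr=[10 12 7] head=0 tail=0 count=3
After op 5 (write(13)): arr=[13 12 7] head=1 tail=1 count=3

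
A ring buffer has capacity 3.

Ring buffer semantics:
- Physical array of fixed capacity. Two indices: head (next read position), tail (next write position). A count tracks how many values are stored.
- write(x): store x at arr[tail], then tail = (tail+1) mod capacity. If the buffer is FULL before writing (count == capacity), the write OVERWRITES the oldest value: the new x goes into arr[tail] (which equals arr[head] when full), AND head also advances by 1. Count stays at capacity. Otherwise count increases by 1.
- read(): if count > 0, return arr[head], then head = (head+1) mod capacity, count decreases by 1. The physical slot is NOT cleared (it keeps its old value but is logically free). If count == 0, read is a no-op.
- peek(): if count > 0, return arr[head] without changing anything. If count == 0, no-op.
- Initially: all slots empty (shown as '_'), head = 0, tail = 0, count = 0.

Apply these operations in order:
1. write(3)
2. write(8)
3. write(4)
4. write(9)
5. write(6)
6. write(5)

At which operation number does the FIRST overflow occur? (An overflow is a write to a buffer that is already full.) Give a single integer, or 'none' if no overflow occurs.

After op 1 (write(3)): arr=[3 _ _] head=0 tail=1 count=1
After op 2 (write(8)): arr=[3 8 _] head=0 tail=2 count=2
After op 3 (write(4)): arr=[3 8 4] head=0 tail=0 count=3
After op 4 (write(9)): arr=[9 8 4] head=1 tail=1 count=3
After op 5 (write(6)): arr=[9 6 4] head=2 tail=2 count=3
After op 6 (write(5)): arr=[9 6 5] head=0 tail=0 count=3

Answer: 4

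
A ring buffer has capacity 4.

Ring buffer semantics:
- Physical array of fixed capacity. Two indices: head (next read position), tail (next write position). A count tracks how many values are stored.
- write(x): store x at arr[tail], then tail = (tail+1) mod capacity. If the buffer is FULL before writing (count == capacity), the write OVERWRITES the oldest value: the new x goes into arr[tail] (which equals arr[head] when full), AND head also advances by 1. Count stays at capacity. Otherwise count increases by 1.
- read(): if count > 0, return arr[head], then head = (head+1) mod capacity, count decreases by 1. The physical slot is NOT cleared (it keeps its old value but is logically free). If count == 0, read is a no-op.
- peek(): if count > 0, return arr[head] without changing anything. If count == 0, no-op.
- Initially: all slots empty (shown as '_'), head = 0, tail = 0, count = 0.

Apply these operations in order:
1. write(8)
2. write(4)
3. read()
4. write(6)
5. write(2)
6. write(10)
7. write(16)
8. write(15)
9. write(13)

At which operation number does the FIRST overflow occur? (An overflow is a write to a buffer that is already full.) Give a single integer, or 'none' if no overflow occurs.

After op 1 (write(8)): arr=[8 _ _ _] head=0 tail=1 count=1
After op 2 (write(4)): arr=[8 4 _ _] head=0 tail=2 count=2
After op 3 (read()): arr=[8 4 _ _] head=1 tail=2 count=1
After op 4 (write(6)): arr=[8 4 6 _] head=1 tail=3 count=2
After op 5 (write(2)): arr=[8 4 6 2] head=1 tail=0 count=3
After op 6 (write(10)): arr=[10 4 6 2] head=1 tail=1 count=4
After op 7 (write(16)): arr=[10 16 6 2] head=2 tail=2 count=4
After op 8 (write(15)): arr=[10 16 15 2] head=3 tail=3 count=4
After op 9 (write(13)): arr=[10 16 15 13] head=0 tail=0 count=4

Answer: 7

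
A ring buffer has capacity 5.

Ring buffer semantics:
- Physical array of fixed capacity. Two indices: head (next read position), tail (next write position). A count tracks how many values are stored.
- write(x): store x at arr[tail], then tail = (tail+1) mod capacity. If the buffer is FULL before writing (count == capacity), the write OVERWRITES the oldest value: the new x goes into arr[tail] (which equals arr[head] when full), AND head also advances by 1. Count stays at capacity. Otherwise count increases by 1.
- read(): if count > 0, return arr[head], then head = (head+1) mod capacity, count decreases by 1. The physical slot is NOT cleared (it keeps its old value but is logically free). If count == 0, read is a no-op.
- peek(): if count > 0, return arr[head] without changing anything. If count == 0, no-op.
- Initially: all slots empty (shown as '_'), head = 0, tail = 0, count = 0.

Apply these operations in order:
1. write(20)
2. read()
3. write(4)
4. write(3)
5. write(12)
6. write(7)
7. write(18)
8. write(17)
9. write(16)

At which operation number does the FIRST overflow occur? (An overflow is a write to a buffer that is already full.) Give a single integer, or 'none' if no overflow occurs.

Answer: 8

Derivation:
After op 1 (write(20)): arr=[20 _ _ _ _] head=0 tail=1 count=1
After op 2 (read()): arr=[20 _ _ _ _] head=1 tail=1 count=0
After op 3 (write(4)): arr=[20 4 _ _ _] head=1 tail=2 count=1
After op 4 (write(3)): arr=[20 4 3 _ _] head=1 tail=3 count=2
After op 5 (write(12)): arr=[20 4 3 12 _] head=1 tail=4 count=3
After op 6 (write(7)): arr=[20 4 3 12 7] head=1 tail=0 count=4
After op 7 (write(18)): arr=[18 4 3 12 7] head=1 tail=1 count=5
After op 8 (write(17)): arr=[18 17 3 12 7] head=2 tail=2 count=5
After op 9 (write(16)): arr=[18 17 16 12 7] head=3 tail=3 count=5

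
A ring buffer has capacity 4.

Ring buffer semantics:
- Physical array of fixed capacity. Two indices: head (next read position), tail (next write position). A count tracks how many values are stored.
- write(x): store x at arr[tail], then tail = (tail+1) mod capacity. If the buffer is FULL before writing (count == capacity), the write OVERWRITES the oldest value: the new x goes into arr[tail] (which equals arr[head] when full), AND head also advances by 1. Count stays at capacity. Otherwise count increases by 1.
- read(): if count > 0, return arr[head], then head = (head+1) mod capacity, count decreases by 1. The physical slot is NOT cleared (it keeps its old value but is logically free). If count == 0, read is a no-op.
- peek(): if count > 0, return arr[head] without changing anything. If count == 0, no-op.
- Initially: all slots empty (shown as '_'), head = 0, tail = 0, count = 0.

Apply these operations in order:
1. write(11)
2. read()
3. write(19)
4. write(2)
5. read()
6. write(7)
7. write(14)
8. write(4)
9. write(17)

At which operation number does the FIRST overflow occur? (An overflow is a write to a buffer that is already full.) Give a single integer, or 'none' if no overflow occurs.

After op 1 (write(11)): arr=[11 _ _ _] head=0 tail=1 count=1
After op 2 (read()): arr=[11 _ _ _] head=1 tail=1 count=0
After op 3 (write(19)): arr=[11 19 _ _] head=1 tail=2 count=1
After op 4 (write(2)): arr=[11 19 2 _] head=1 tail=3 count=2
After op 5 (read()): arr=[11 19 2 _] head=2 tail=3 count=1
After op 6 (write(7)): arr=[11 19 2 7] head=2 tail=0 count=2
After op 7 (write(14)): arr=[14 19 2 7] head=2 tail=1 count=3
After op 8 (write(4)): arr=[14 4 2 7] head=2 tail=2 count=4
After op 9 (write(17)): arr=[14 4 17 7] head=3 tail=3 count=4

Answer: 9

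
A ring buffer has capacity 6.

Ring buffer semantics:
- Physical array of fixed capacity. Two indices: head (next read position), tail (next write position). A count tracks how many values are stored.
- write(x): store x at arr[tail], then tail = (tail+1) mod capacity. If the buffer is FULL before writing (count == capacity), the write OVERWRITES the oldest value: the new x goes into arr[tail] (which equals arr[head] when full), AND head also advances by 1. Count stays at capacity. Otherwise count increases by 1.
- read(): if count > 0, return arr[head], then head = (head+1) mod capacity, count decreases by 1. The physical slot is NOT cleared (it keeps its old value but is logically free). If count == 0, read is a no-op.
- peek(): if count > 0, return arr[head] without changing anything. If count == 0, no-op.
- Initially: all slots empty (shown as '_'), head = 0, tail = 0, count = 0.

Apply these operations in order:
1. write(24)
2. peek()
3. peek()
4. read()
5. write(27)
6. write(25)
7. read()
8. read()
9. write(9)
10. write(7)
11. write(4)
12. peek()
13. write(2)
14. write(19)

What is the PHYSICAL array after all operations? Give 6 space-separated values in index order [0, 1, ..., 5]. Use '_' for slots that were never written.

After op 1 (write(24)): arr=[24 _ _ _ _ _] head=0 tail=1 count=1
After op 2 (peek()): arr=[24 _ _ _ _ _] head=0 tail=1 count=1
After op 3 (peek()): arr=[24 _ _ _ _ _] head=0 tail=1 count=1
After op 4 (read()): arr=[24 _ _ _ _ _] head=1 tail=1 count=0
After op 5 (write(27)): arr=[24 27 _ _ _ _] head=1 tail=2 count=1
After op 6 (write(25)): arr=[24 27 25 _ _ _] head=1 tail=3 count=2
After op 7 (read()): arr=[24 27 25 _ _ _] head=2 tail=3 count=1
After op 8 (read()): arr=[24 27 25 _ _ _] head=3 tail=3 count=0
After op 9 (write(9)): arr=[24 27 25 9 _ _] head=3 tail=4 count=1
After op 10 (write(7)): arr=[24 27 25 9 7 _] head=3 tail=5 count=2
After op 11 (write(4)): arr=[24 27 25 9 7 4] head=3 tail=0 count=3
After op 12 (peek()): arr=[24 27 25 9 7 4] head=3 tail=0 count=3
After op 13 (write(2)): arr=[2 27 25 9 7 4] head=3 tail=1 count=4
After op 14 (write(19)): arr=[2 19 25 9 7 4] head=3 tail=2 count=5

Answer: 2 19 25 9 7 4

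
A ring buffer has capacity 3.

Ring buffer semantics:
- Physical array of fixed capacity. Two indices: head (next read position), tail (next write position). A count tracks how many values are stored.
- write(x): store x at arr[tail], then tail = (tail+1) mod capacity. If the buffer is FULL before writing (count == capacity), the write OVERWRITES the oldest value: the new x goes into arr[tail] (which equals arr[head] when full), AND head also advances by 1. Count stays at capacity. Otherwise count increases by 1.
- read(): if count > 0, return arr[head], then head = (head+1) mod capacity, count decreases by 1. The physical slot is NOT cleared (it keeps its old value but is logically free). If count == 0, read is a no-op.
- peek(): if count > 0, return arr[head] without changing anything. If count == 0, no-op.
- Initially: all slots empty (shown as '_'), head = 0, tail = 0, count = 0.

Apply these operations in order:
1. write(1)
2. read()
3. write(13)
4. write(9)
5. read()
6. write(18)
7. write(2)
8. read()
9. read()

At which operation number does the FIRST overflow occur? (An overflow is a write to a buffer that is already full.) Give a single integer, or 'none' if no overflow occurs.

After op 1 (write(1)): arr=[1 _ _] head=0 tail=1 count=1
After op 2 (read()): arr=[1 _ _] head=1 tail=1 count=0
After op 3 (write(13)): arr=[1 13 _] head=1 tail=2 count=1
After op 4 (write(9)): arr=[1 13 9] head=1 tail=0 count=2
After op 5 (read()): arr=[1 13 9] head=2 tail=0 count=1
After op 6 (write(18)): arr=[18 13 9] head=2 tail=1 count=2
After op 7 (write(2)): arr=[18 2 9] head=2 tail=2 count=3
After op 8 (read()): arr=[18 2 9] head=0 tail=2 count=2
After op 9 (read()): arr=[18 2 9] head=1 tail=2 count=1

Answer: none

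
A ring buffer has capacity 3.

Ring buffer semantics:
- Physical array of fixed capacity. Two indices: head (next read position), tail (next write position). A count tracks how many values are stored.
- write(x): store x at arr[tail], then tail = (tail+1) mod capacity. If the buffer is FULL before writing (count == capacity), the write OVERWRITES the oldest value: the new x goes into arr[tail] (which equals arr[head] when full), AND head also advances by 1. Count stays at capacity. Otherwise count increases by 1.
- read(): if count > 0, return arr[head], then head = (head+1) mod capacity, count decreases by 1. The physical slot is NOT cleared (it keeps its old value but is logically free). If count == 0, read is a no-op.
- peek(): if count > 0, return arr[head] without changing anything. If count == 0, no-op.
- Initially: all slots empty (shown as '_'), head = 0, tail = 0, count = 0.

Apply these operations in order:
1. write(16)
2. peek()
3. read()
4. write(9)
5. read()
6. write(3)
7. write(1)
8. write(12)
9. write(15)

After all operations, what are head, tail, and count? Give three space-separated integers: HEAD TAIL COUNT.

Answer: 0 0 3

Derivation:
After op 1 (write(16)): arr=[16 _ _] head=0 tail=1 count=1
After op 2 (peek()): arr=[16 _ _] head=0 tail=1 count=1
After op 3 (read()): arr=[16 _ _] head=1 tail=1 count=0
After op 4 (write(9)): arr=[16 9 _] head=1 tail=2 count=1
After op 5 (read()): arr=[16 9 _] head=2 tail=2 count=0
After op 6 (write(3)): arr=[16 9 3] head=2 tail=0 count=1
After op 7 (write(1)): arr=[1 9 3] head=2 tail=1 count=2
After op 8 (write(12)): arr=[1 12 3] head=2 tail=2 count=3
After op 9 (write(15)): arr=[1 12 15] head=0 tail=0 count=3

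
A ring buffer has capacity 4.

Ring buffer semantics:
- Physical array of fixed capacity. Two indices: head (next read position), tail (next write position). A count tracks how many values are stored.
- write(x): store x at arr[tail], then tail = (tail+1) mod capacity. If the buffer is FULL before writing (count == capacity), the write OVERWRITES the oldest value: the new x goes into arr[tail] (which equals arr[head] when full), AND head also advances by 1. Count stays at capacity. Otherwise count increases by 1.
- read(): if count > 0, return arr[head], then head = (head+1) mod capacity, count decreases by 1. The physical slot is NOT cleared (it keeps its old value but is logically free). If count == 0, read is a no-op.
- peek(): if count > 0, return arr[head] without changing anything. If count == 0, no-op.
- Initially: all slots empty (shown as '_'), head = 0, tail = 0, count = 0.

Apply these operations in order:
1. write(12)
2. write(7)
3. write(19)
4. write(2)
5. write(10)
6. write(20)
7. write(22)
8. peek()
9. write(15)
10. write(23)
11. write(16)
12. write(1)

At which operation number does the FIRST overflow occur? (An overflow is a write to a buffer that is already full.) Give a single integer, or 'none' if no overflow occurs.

Answer: 5

Derivation:
After op 1 (write(12)): arr=[12 _ _ _] head=0 tail=1 count=1
After op 2 (write(7)): arr=[12 7 _ _] head=0 tail=2 count=2
After op 3 (write(19)): arr=[12 7 19 _] head=0 tail=3 count=3
After op 4 (write(2)): arr=[12 7 19 2] head=0 tail=0 count=4
After op 5 (write(10)): arr=[10 7 19 2] head=1 tail=1 count=4
After op 6 (write(20)): arr=[10 20 19 2] head=2 tail=2 count=4
After op 7 (write(22)): arr=[10 20 22 2] head=3 tail=3 count=4
After op 8 (peek()): arr=[10 20 22 2] head=3 tail=3 count=4
After op 9 (write(15)): arr=[10 20 22 15] head=0 tail=0 count=4
After op 10 (write(23)): arr=[23 20 22 15] head=1 tail=1 count=4
After op 11 (write(16)): arr=[23 16 22 15] head=2 tail=2 count=4
After op 12 (write(1)): arr=[23 16 1 15] head=3 tail=3 count=4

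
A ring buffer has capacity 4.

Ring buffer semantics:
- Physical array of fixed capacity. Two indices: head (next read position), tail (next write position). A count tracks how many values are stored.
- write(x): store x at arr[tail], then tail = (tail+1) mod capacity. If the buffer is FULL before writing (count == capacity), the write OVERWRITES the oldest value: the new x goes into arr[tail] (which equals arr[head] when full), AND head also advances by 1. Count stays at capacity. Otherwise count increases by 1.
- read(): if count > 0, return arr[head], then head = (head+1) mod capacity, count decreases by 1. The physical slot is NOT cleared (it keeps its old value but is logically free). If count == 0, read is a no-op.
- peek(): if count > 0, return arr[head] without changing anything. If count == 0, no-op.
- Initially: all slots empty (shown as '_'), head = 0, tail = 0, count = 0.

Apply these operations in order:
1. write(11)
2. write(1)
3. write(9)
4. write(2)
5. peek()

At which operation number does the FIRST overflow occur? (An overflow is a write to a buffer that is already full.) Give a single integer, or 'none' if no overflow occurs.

Answer: none

Derivation:
After op 1 (write(11)): arr=[11 _ _ _] head=0 tail=1 count=1
After op 2 (write(1)): arr=[11 1 _ _] head=0 tail=2 count=2
After op 3 (write(9)): arr=[11 1 9 _] head=0 tail=3 count=3
After op 4 (write(2)): arr=[11 1 9 2] head=0 tail=0 count=4
After op 5 (peek()): arr=[11 1 9 2] head=0 tail=0 count=4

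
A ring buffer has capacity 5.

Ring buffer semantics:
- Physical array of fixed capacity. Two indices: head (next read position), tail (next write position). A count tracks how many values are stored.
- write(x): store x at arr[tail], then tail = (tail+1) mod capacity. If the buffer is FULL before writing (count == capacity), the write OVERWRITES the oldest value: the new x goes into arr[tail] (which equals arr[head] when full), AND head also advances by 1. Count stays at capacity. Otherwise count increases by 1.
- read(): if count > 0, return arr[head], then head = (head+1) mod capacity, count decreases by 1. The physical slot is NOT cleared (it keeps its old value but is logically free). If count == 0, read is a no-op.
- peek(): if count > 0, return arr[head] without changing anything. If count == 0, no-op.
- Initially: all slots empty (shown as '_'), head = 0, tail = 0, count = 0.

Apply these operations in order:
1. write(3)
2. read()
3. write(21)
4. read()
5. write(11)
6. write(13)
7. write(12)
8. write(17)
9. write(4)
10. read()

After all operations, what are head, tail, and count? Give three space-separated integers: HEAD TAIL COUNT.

After op 1 (write(3)): arr=[3 _ _ _ _] head=0 tail=1 count=1
After op 2 (read()): arr=[3 _ _ _ _] head=1 tail=1 count=0
After op 3 (write(21)): arr=[3 21 _ _ _] head=1 tail=2 count=1
After op 4 (read()): arr=[3 21 _ _ _] head=2 tail=2 count=0
After op 5 (write(11)): arr=[3 21 11 _ _] head=2 tail=3 count=1
After op 6 (write(13)): arr=[3 21 11 13 _] head=2 tail=4 count=2
After op 7 (write(12)): arr=[3 21 11 13 12] head=2 tail=0 count=3
After op 8 (write(17)): arr=[17 21 11 13 12] head=2 tail=1 count=4
After op 9 (write(4)): arr=[17 4 11 13 12] head=2 tail=2 count=5
After op 10 (read()): arr=[17 4 11 13 12] head=3 tail=2 count=4

Answer: 3 2 4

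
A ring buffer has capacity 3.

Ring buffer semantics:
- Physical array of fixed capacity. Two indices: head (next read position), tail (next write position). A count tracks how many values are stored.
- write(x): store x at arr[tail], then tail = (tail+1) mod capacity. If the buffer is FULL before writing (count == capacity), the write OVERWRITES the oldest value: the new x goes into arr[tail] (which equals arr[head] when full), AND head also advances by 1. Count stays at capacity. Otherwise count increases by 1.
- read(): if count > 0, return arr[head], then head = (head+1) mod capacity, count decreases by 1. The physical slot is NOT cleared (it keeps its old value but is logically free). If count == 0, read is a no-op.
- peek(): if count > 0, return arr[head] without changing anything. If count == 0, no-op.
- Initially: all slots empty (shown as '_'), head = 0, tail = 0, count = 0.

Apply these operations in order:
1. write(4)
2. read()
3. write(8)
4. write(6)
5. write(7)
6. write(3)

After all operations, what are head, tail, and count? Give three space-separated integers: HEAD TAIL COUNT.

Answer: 2 2 3

Derivation:
After op 1 (write(4)): arr=[4 _ _] head=0 tail=1 count=1
After op 2 (read()): arr=[4 _ _] head=1 tail=1 count=0
After op 3 (write(8)): arr=[4 8 _] head=1 tail=2 count=1
After op 4 (write(6)): arr=[4 8 6] head=1 tail=0 count=2
After op 5 (write(7)): arr=[7 8 6] head=1 tail=1 count=3
After op 6 (write(3)): arr=[7 3 6] head=2 tail=2 count=3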